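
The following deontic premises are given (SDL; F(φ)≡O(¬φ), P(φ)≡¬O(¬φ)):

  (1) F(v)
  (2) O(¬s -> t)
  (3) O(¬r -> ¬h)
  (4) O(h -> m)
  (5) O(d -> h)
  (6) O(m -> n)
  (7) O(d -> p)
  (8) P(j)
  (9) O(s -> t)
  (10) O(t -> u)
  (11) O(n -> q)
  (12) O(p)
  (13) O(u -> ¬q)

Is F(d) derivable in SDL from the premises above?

Premises 2 and 9 are O(¬s -> t) and O(s -> t); every ideal world satisfies ¬s or s, so in either case t holds — hence O(t).
With premise 10, O(t -> u), the K-axiom yields O(u).
Premise 13 is O(u -> ¬q); since O(u), deontic closure gives O(¬q).
Premise 11, O(n -> q), contraposes to O(¬q -> ¬n); with O(¬q) we get O(¬n).
Premise 6, O(m -> n), contraposes to O(¬n -> ¬m); with O(¬n) we get O(¬m).
Premise 4 is O(h -> m); contrapositively O(¬m -> ¬h). Since O(¬m) holds, K gives O(¬h).
Premise 5 is O(d -> h); contrapositively O(¬h -> ¬d). Since O(¬h) holds, K gives O(¬d).
Premises 1, 3, 7, 8, 12 do not contribute to this derivation.
So O(¬d) holds, i.e. F(d). The claim follows.

Yes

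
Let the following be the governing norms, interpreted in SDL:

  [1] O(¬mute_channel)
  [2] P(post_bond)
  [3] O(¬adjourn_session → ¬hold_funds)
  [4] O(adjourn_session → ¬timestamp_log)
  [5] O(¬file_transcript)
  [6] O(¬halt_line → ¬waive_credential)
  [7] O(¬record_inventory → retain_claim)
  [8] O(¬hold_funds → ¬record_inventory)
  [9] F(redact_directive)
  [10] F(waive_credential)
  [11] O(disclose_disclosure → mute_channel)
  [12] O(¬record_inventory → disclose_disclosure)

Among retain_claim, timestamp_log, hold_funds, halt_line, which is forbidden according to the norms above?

From premise 1 we have O(¬mute_channel).
Premise 11, O(disclose_disclosure → mute_channel), contraposes to O(¬mute_channel → ¬disclose_disclosure); with O(¬mute_channel) we get O(¬disclose_disclosure).
Premise 12, O(¬record_inventory → disclose_disclosure), contraposes to O(¬disclose_disclosure → record_inventory); with O(¬disclose_disclosure) we get O(record_inventory).
Premise 8, O(¬hold_funds → ¬record_inventory), contraposes to O(record_inventory → hold_funds); with O(record_inventory) we get O(hold_funds).
The contrapositive of premise 3 (O(¬adjourn_session → ¬hold_funds)) is O(hold_funds → adjourn_session), and O(hold_funds) is already established, so O(adjourn_session).
From O(adjourn_session) and premise 4, O(adjourn_session → ¬timestamp_log), we obtain O(¬timestamp_log).
So O(¬timestamp_log) holds, i.e. timestamp_log is forbidden. None of the other listed options is forbidden under the premises.

timestamp_log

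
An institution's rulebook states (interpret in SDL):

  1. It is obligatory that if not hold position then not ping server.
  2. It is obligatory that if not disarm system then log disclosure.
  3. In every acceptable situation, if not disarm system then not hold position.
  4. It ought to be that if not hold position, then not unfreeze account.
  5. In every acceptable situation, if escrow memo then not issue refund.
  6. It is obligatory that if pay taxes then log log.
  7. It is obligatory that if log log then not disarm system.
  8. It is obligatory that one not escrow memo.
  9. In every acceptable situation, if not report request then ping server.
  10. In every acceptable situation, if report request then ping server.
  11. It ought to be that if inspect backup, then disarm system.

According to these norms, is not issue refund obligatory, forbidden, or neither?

Premise 5 is O(escrow_memo → ¬issue_refund), but O(escrow_memo) is not derivable from the premises, so it does not yield O(¬issue_refund).
No premise or chain of K-axiom applications forces O(¬issue_refund), and none forces O(issue_refund). So ¬issue_refund is neither obligatory nor forbidden under these norms.

Neither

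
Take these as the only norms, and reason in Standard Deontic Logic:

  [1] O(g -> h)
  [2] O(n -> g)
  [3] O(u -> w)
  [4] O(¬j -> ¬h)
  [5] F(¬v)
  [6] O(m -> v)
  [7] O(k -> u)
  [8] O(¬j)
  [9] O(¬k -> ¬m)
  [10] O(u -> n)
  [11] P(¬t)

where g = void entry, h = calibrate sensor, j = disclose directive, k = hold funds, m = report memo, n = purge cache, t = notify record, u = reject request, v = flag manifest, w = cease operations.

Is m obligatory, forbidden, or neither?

Forbidden

Premise 8 states O(¬j) outright.
With premise 4, O(¬j -> ¬h), the K-axiom yields O(¬h).
Premise 1, O(g -> h), contraposes to O(¬h -> ¬g); with O(¬h) we get O(¬g).
Premise 2, O(n -> g), contraposes to O(¬g -> ¬n); with O(¬g) we get O(¬n).
Premise 10 is O(u -> n); contrapositively O(¬n -> ¬u). Since O(¬n) holds, K gives O(¬u).
The contrapositive of premise 7 (O(k -> u)) is O(¬u -> ¬k), and O(¬u) is already established, so O(¬k).
With premise 9, O(¬k -> ¬m), the K-axiom yields O(¬m).
Premises 3, 5, 6, 11 do not contribute to this derivation.
Thus O(¬m), which is F(m): m is forbidden.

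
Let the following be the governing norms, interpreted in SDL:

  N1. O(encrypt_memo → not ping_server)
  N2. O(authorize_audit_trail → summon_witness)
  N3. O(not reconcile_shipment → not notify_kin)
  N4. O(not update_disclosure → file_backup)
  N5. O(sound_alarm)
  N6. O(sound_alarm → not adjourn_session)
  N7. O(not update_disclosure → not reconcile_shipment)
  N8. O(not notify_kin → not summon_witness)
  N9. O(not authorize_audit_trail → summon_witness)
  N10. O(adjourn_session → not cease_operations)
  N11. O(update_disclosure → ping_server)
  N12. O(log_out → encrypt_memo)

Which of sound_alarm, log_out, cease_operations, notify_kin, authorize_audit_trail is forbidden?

Premises 2 and 9 are O(authorize_audit_trail → summon_witness) and O(not authorize_audit_trail → summon_witness); every ideal world satisfies authorize_audit_trail or not authorize_audit_trail, so in either case summon_witness holds — hence O(summon_witness).
Premise 8 is O(not notify_kin → not summon_witness); contrapositively O(summon_witness → notify_kin). Since O(summon_witness) holds, K gives O(notify_kin).
The contrapositive of premise 3 (O(not reconcile_shipment → not notify_kin)) is O(notify_kin → reconcile_shipment), and O(notify_kin) is already established, so O(reconcile_shipment).
Premise 7, O(not update_disclosure → not reconcile_shipment), contraposes to O(reconcile_shipment → update_disclosure); with O(reconcile_shipment) we get O(update_disclosure).
From O(update_disclosure) and premise 11, O(update_disclosure → ping_server), we obtain O(ping_server).
The contrapositive of premise 1 (O(encrypt_memo → not ping_server)) is O(ping_server → not encrypt_memo), and O(ping_server) is already established, so O(not encrypt_memo).
Premise 12, O(log_out → encrypt_memo), contraposes to O(not encrypt_memo → not log_out); with O(not encrypt_memo) we get O(not log_out).
So O(not log_out) holds, i.e. log_out is forbidden. None of the other listed options is forbidden under the premises.

log_out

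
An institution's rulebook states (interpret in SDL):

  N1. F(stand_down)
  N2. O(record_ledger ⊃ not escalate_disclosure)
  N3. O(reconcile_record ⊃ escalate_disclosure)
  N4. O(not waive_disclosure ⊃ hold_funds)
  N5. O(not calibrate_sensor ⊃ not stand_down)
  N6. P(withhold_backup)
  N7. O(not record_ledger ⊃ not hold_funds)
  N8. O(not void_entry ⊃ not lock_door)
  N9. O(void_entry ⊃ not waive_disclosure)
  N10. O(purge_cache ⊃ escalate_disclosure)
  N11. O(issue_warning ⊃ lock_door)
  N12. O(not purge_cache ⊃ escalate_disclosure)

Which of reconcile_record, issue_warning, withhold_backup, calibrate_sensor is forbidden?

issue_warning

Premises 10 and 12 cover both cases: O(purge_cache ⊃ escalate_disclosure) and O(not purge_cache ⊃ escalate_disclosure). Since purge_cache ∨ not purge_cache is a tautology, O(escalate_disclosure) follows.
The contrapositive of premise 2 (O(record_ledger ⊃ not escalate_disclosure)) is O(escalate_disclosure ⊃ not record_ledger), and O(escalate_disclosure) is already established, so O(not record_ledger).
Premise 7 is O(not record_ledger ⊃ not hold_funds); since O(not record_ledger), deontic closure gives O(not hold_funds).
Premise 4, O(not waive_disclosure ⊃ hold_funds), contraposes to O(not hold_funds ⊃ waive_disclosure); with O(not hold_funds) we get O(waive_disclosure).
The contrapositive of premise 9 (O(void_entry ⊃ not waive_disclosure)) is O(waive_disclosure ⊃ not void_entry), and O(waive_disclosure) is already established, so O(not void_entry).
With premise 8, O(not void_entry ⊃ not lock_door), the K-axiom yields O(not lock_door).
Premise 11 is O(issue_warning ⊃ lock_door); contrapositively O(not lock_door ⊃ not issue_warning). Since O(not lock_door) holds, K gives O(not issue_warning).
So O(not issue_warning) holds, i.e. issue_warning is forbidden. None of the other listed options is forbidden under the premises.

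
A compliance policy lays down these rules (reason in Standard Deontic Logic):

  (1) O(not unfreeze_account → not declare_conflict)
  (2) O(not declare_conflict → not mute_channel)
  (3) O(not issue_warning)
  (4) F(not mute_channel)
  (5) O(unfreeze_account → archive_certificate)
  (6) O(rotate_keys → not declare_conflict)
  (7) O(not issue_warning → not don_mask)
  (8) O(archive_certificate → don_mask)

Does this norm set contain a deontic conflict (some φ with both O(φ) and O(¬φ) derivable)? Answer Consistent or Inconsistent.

Inconsistent

Premise 3 states O(not issue_warning) outright.
Applying K to premise 7 (O(not issue_warning → not don_mask)) and O(not issue_warning) yields O(not don_mask).
Premise 8 is O(archive_certificate → don_mask); contrapositively O(not don_mask → not archive_certificate). Since O(not don_mask) holds, K gives O(not archive_certificate).
The contrapositive of premise 5 (O(unfreeze_account → archive_certificate)) is O(not archive_certificate → not unfreeze_account), and O(not archive_certificate) is already established, so O(not unfreeze_account).
Premise 1 is O(not unfreeze_account → not declare_conflict); since O(not unfreeze_account), deontic closure gives O(not declare_conflict).
With premise 2, O(not declare_conflict → not mute_channel), the K-axiom yields O(not mute_channel).
But premise 4, F(not mute_channel), means O(mute_channel).
We now have both O(not mute_channel) and O(mute_channel) — mute_channel is simultaneously obligatory and forbidden, violating the D-axiom.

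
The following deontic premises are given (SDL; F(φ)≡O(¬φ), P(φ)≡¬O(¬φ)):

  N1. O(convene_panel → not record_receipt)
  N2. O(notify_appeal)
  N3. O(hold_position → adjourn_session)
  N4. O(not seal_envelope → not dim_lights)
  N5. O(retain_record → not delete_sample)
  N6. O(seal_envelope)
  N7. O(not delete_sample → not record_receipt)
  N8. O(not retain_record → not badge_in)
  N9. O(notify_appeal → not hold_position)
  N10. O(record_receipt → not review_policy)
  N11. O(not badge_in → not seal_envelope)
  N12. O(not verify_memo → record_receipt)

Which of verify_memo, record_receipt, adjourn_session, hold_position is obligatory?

Premise 6 gives O(seal_envelope).
Premise 11 is O(not badge_in → not seal_envelope); contrapositively O(seal_envelope → badge_in). Since O(seal_envelope) holds, K gives O(badge_in).
Premise 8, O(not retain_record → not badge_in), contraposes to O(badge_in → retain_record); with O(badge_in) we get O(retain_record).
From O(retain_record) and premise 5, O(retain_record → not delete_sample), we obtain O(not delete_sample).
With premise 7, O(not delete_sample → not record_receipt), the K-axiom yields O(not record_receipt).
Premise 12, O(not verify_memo → record_receipt), contraposes to O(not record_receipt → verify_memo); with O(not record_receipt) we get O(verify_memo).
So O(verify_memo) holds — verify_memo is obligatory. None of the other listed options is made obligatory by any chain of premises.

verify_memo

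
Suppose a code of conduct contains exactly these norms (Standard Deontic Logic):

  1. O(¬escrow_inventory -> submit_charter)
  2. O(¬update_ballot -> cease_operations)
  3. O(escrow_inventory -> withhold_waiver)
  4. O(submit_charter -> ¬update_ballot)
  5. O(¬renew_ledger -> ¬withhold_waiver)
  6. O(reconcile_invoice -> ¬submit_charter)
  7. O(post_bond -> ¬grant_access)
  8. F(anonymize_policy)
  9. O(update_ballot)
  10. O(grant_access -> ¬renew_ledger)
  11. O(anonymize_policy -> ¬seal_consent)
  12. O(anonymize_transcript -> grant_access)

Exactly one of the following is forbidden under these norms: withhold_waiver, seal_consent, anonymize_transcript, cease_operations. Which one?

anonymize_transcript

From premise 9 we have O(update_ballot).
Premise 4 is O(submit_charter -> ¬update_ballot); contrapositively O(update_ballot -> ¬submit_charter). Since O(update_ballot) holds, K gives O(¬submit_charter).
Premise 1 is O(¬escrow_inventory -> submit_charter); contrapositively O(¬submit_charter -> escrow_inventory). Since O(¬submit_charter) holds, K gives O(escrow_inventory).
With premise 3, O(escrow_inventory -> withhold_waiver), the K-axiom yields O(withhold_waiver).
Premise 5 is O(¬renew_ledger -> ¬withhold_waiver); contrapositively O(withhold_waiver -> renew_ledger). Since O(withhold_waiver) holds, K gives O(renew_ledger).
The contrapositive of premise 10 (O(grant_access -> ¬renew_ledger)) is O(renew_ledger -> ¬grant_access), and O(renew_ledger) is already established, so O(¬grant_access).
The contrapositive of premise 12 (O(anonymize_transcript -> grant_access)) is O(¬grant_access -> ¬anonymize_transcript), and O(¬grant_access) is already established, so O(¬anonymize_transcript).
So O(¬anonymize_transcript) holds, i.e. anonymize_transcript is forbidden. None of the other listed options is forbidden under the premises.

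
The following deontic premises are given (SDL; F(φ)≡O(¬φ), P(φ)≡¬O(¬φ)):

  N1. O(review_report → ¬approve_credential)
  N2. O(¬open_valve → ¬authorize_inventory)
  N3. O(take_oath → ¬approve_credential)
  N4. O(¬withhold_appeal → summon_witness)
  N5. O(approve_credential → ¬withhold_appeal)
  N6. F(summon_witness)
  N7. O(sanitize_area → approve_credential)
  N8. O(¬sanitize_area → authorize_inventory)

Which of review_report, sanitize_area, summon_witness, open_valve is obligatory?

Premise 6 is F(summon_witness), i.e. O(¬summon_witness).
Premise 4 is O(¬withhold_appeal → summon_witness); contrapositively O(¬summon_witness → withhold_appeal). Since O(¬summon_witness) holds, K gives O(withhold_appeal).
Premise 5 is O(approve_credential → ¬withhold_appeal); contrapositively O(withhold_appeal → ¬approve_credential). Since O(withhold_appeal) holds, K gives O(¬approve_credential).
Premise 7 is O(sanitize_area → approve_credential); contrapositively O(¬approve_credential → ¬sanitize_area). Since O(¬approve_credential) holds, K gives O(¬sanitize_area).
From O(¬sanitize_area) and premise 8, O(¬sanitize_area → authorize_inventory), we obtain O(authorize_inventory).
Premise 2, O(¬open_valve → ¬authorize_inventory), contraposes to O(authorize_inventory → open_valve); with O(authorize_inventory) we get O(open_valve).
So O(open_valve) holds — open_valve is obligatory. None of the other listed options is made obligatory by any chain of premises.

open_valve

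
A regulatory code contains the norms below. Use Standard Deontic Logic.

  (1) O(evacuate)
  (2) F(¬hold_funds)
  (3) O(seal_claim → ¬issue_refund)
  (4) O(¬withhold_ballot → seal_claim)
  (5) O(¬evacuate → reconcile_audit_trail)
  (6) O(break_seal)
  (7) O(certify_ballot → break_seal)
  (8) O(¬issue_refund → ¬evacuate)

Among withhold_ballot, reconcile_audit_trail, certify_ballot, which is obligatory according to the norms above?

withhold_ballot

From premise 1 we have O(evacuate).
Premise 8 is O(¬issue_refund → ¬evacuate); contrapositively O(evacuate → issue_refund). Since O(evacuate) holds, K gives O(issue_refund).
The contrapositive of premise 3 (O(seal_claim → ¬issue_refund)) is O(issue_refund → ¬seal_claim), and O(issue_refund) is already established, so O(¬seal_claim).
Premise 4, O(¬withhold_ballot → seal_claim), contraposes to O(¬seal_claim → withhold_ballot); with O(¬seal_claim) we get O(withhold_ballot).
So O(withhold_ballot) holds — withhold_ballot is obligatory. None of the other listed options is made obligatory by any chain of premises.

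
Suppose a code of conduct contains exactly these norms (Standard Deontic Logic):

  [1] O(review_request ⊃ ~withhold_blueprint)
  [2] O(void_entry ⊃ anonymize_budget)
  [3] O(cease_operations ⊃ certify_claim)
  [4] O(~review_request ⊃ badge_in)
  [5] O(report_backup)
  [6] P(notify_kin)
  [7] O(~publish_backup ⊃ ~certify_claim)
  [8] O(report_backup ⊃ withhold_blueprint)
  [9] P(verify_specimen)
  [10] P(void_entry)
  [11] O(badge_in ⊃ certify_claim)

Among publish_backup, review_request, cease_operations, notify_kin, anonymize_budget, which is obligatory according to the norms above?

publish_backup

Premise 5 states O(report_backup) outright.
Applying K to premise 8 (O(report_backup ⊃ withhold_blueprint)) and O(report_backup) yields O(withhold_blueprint).
Premise 1, O(review_request ⊃ ~withhold_blueprint), contraposes to O(withhold_blueprint ⊃ ~review_request); with O(withhold_blueprint) we get O(~review_request).
From O(~review_request) and premise 4, O(~review_request ⊃ badge_in), we obtain O(badge_in).
Applying K to premise 11 (O(badge_in ⊃ certify_claim)) and O(badge_in) yields O(certify_claim).
Premise 7, O(~publish_backup ⊃ ~certify_claim), contraposes to O(certify_claim ⊃ publish_backup); with O(certify_claim) we get O(publish_backup).
So O(publish_backup) holds — publish_backup is obligatory. None of the other listed options is made obligatory by any chain of premises.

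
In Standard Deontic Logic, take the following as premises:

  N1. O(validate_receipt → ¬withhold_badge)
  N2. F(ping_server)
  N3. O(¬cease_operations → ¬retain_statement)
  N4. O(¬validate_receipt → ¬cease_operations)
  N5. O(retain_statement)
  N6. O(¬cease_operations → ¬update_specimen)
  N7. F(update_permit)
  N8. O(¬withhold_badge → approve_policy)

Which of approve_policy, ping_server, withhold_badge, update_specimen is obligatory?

Premise 5 gives O(retain_statement).
Premise 3 is O(¬cease_operations → ¬retain_statement); contrapositively O(retain_statement → cease_operations). Since O(retain_statement) holds, K gives O(cease_operations).
Premise 4 is O(¬validate_receipt → ¬cease_operations); contrapositively O(cease_operations → validate_receipt). Since O(cease_operations) holds, K gives O(validate_receipt).
Premise 1 is O(validate_receipt → ¬withhold_badge); since O(validate_receipt), deontic closure gives O(¬withhold_badge).
Premise 8 is O(¬withhold_badge → approve_policy); since O(¬withhold_badge), deontic closure gives O(approve_policy).
So O(approve_policy) holds — approve_policy is obligatory. None of the other listed options is made obligatory by any chain of premises.

approve_policy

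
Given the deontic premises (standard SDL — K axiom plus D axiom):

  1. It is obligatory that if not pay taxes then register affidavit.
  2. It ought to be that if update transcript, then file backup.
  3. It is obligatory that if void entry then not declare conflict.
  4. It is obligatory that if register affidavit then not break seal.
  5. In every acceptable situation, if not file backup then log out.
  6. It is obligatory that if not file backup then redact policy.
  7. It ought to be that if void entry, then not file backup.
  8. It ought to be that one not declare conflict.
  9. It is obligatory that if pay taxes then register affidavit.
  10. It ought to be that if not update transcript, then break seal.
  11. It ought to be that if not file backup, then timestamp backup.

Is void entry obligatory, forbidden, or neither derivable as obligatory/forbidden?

Forbidden

By case analysis on ¬pay_taxes: premise 1 gives O(¬pay_taxes → register_affidavit) and premise 9 gives O(pay_taxes → register_affidavit), so O(register_affidavit) either way.
Premise 4 is O(register_affidavit → ¬break_seal); since O(register_affidavit), deontic closure gives O(¬break_seal).
The contrapositive of premise 10 (O(¬update_transcript → break_seal)) is O(¬break_seal → update_transcript), and O(¬break_seal) is already established, so O(update_transcript).
Premise 2 is O(update_transcript → file_backup); since O(update_transcript), deontic closure gives O(file_backup).
The contrapositive of premise 7 (O(void_entry → ¬file_backup)) is O(file_backup → ¬void_entry), and O(file_backup) is already established, so O(¬void_entry).
Premises 3, 5, 6, 8, 11 do not contribute to this derivation.
Thus O(¬void_entry), which is F(void_entry): void_entry is forbidden.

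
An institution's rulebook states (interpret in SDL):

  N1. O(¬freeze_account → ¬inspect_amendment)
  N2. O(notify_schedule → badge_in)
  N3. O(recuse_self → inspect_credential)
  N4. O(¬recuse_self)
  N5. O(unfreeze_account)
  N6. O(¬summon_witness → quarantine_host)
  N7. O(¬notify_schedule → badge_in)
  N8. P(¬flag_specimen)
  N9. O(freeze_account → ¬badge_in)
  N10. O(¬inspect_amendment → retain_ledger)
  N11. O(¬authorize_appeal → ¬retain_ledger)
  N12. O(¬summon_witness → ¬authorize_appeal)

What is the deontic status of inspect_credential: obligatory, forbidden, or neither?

Neither

Premise 3 is O(recuse_self → inspect_credential), but O(recuse_self) is not derivable from the premises, so it does not yield O(inspect_credential).
No premise or chain of K-axiom applications forces O(inspect_credential), and none forces O(¬inspect_credential). So inspect_credential is neither obligatory nor forbidden under these norms.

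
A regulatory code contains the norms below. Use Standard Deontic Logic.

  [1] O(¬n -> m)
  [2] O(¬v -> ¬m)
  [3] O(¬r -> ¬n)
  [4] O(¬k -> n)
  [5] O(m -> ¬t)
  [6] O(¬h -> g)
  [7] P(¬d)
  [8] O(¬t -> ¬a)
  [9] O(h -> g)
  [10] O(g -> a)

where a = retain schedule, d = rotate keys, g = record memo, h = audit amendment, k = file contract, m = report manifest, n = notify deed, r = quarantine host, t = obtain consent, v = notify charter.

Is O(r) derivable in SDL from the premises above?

Premises 9 and 6 are O(h -> g) and O(¬h -> g); every ideal world satisfies h or ¬h, so in either case g holds — hence O(g).
From O(g) and premise 10, O(g -> a), we obtain O(a).
Premise 8 is O(¬t -> ¬a); contrapositively O(a -> t). Since O(a) holds, K gives O(t).
The contrapositive of premise 5 (O(m -> ¬t)) is O(t -> ¬m), and O(t) is already established, so O(¬m).
Premise 1, O(¬n -> m), contraposes to O(¬m -> n); with O(¬m) we get O(n).
Premise 3, O(¬r -> ¬n), contraposes to O(n -> r); with O(n) we get O(r).
Premises 2, 4, 7 do not contribute to this derivation.
So O(r) follows.

Yes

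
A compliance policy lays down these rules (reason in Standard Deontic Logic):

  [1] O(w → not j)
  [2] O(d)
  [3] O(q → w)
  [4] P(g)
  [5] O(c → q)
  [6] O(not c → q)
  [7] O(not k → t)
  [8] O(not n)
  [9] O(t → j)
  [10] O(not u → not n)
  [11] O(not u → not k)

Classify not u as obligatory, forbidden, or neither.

Forbidden

By case analysis on c: premise 5 gives O(c → q) and premise 6 gives O(not c → q), so O(q) either way.
Premise 3 is O(q → w); since O(q), deontic closure gives O(w).
From O(w) and premise 1, O(w → not j), we obtain O(not j).
Premise 9 is O(t → j); contrapositively O(not j → not t). Since O(not j) holds, K gives O(not t).
Premise 7, O(not k → t), contraposes to O(not t → k); with O(not t) we get O(k).
Premise 11 is O(not u → not k); contrapositively O(k → u). Since O(k) holds, K gives O(u).
Premises 2, 4, 8, 10 do not contribute to this derivation.
Thus O(u), which is F(not u): not u is forbidden.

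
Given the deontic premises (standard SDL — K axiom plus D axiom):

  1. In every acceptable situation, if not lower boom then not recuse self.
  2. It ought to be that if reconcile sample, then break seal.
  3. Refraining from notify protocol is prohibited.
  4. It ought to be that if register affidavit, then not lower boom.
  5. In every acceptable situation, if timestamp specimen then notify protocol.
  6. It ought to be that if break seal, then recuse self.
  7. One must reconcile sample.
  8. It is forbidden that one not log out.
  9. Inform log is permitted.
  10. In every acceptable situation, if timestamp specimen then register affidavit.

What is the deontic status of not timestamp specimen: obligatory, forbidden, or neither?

Premise 7 gives O(reconcile_sample).
Premise 2 is O(reconcile_sample → break_seal); since O(reconcile_sample), deontic closure gives O(break_seal).
From O(break_seal) and premise 6, O(break_seal → recuse_self), we obtain O(recuse_self).
Premise 1, O(¬lower_boom → ¬recuse_self), contraposes to O(recuse_self → lower_boom); with O(recuse_self) we get O(lower_boom).
The contrapositive of premise 4 (O(register_affidavit → ¬lower_boom)) is O(lower_boom → ¬register_affidavit), and O(lower_boom) is already established, so O(¬register_affidavit).
Premise 10 is O(timestamp_specimen → register_affidavit); contrapositively O(¬register_affidavit → ¬timestamp_specimen). Since O(¬register_affidavit) holds, K gives O(¬timestamp_specimen).
Premises 3, 5, 8, 9 do not contribute to this derivation.
Hence ¬timestamp_specimen is obligatory.

Obligatory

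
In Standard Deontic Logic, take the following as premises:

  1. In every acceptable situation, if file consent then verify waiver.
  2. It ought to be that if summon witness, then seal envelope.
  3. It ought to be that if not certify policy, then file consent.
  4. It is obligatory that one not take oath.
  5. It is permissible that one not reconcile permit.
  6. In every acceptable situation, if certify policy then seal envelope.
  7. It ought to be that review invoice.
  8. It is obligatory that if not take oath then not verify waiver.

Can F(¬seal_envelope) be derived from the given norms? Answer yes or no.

Premise 4 states O(¬take_oath) outright.
From O(¬take_oath) and premise 8, O(¬take_oath → ¬verify_waiver), we obtain O(¬verify_waiver).
Premise 1 is O(file_consent → verify_waiver); contrapositively O(¬verify_waiver → ¬file_consent). Since O(¬verify_waiver) holds, K gives O(¬file_consent).
Premise 3 is O(¬certify_policy → file_consent); contrapositively O(¬file_consent → certify_policy). Since O(¬file_consent) holds, K gives O(certify_policy).
Applying K to premise 6 (O(certify_policy → seal_envelope)) and O(certify_policy) yields O(seal_envelope).
Premises 2, 5, 7 do not contribute to this derivation.
So O(seal_envelope) holds, i.e. F(¬seal_envelope). The claim follows.

Yes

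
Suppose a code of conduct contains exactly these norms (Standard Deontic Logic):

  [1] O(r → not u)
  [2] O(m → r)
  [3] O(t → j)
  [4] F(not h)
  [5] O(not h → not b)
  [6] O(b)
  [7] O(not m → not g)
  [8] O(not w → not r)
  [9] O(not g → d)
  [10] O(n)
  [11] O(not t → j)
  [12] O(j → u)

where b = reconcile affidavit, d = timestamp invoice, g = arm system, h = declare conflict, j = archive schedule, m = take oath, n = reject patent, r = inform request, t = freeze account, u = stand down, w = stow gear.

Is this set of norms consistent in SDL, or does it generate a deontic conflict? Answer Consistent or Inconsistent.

Consistent

Premise 5 is O(not h → not b), but O(not h) is not derivable from the premises, so it does not yield O(not b).
So O(not b) is not derivable, and the apparent clash with O(b) does not arise.
A world satisfying every obligation exists (e.g. b=true, d=true, g=false, h=true, j=true, m=false, n=true, r=false, t=false, u=true, w=false); no atom is both obligatory and forbidden, so the set is consistent.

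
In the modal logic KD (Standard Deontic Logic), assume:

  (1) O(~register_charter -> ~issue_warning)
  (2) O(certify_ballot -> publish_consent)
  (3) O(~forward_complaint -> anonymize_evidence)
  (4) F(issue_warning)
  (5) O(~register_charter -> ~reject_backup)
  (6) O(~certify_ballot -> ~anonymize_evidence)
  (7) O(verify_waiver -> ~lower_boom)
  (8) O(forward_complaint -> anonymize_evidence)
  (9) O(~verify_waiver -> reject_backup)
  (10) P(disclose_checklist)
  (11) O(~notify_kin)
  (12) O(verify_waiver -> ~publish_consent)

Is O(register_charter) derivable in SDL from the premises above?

By case analysis on forward_complaint: premise 8 gives O(forward_complaint -> anonymize_evidence) and premise 3 gives O(~forward_complaint -> anonymize_evidence), so O(anonymize_evidence) either way.
Premise 6 is O(~certify_ballot -> ~anonymize_evidence); contrapositively O(anonymize_evidence -> certify_ballot). Since O(anonymize_evidence) holds, K gives O(certify_ballot).
Applying K to premise 2 (O(certify_ballot -> publish_consent)) and O(certify_ballot) yields O(publish_consent).
The contrapositive of premise 12 (O(verify_waiver -> ~publish_consent)) is O(publish_consent -> ~verify_waiver), and O(publish_consent) is already established, so O(~verify_waiver).
From O(~verify_waiver) and premise 9, O(~verify_waiver -> reject_backup), we obtain O(reject_backup).
Premise 5, O(~register_charter -> ~reject_backup), contraposes to O(reject_backup -> register_charter); with O(reject_backup) we get O(register_charter).
Premises 1, 4, 7, 10, 11 do not contribute to this derivation.
So O(register_charter) follows.

Yes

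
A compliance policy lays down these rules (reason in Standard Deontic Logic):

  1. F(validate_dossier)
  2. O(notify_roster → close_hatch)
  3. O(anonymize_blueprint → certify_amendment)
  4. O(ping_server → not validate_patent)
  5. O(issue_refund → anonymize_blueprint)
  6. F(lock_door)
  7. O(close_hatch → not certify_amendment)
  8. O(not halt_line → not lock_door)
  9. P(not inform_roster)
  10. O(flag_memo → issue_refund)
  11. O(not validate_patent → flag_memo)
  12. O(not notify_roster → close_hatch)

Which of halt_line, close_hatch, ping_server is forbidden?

Premises 2 and 12 cover both cases: O(notify_roster → close_hatch) and O(not notify_roster → close_hatch). Since notify_roster ∨ not notify_roster is a tautology, O(close_hatch) follows.
With premise 7, O(close_hatch → not certify_amendment), the K-axiom yields O(not certify_amendment).
The contrapositive of premise 3 (O(anonymize_blueprint → certify_amendment)) is O(not certify_amendment → not anonymize_blueprint), and O(not certify_amendment) is already established, so O(not anonymize_blueprint).
Premise 5, O(issue_refund → anonymize_blueprint), contraposes to O(not anonymize_blueprint → not issue_refund); with O(not anonymize_blueprint) we get O(not issue_refund).
Premise 10 is O(flag_memo → issue_refund); contrapositively O(not issue_refund → not flag_memo). Since O(not issue_refund) holds, K gives O(not flag_memo).
The contrapositive of premise 11 (O(not validate_patent → flag_memo)) is O(not flag_memo → validate_patent), and O(not flag_memo) is already established, so O(validate_patent).
Premise 4, O(ping_server → not validate_patent), contraposes to O(validate_patent → not ping_server); with O(validate_patent) we get O(not ping_server).
So O(not ping_server) holds, i.e. ping_server is forbidden. None of the other listed options is forbidden under the premises.

ping_server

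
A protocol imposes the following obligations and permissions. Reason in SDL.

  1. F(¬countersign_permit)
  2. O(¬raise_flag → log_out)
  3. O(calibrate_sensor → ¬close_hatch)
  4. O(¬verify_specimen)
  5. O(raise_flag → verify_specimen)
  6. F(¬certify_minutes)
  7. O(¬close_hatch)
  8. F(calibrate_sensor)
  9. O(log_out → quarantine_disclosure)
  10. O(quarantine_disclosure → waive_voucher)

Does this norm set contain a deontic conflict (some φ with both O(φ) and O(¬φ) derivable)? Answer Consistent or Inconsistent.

Premise 3 is O(calibrate_sensor → ¬close_hatch); even if O(¬close_hatch) held, inferring O(calibrate_sensor) would be affirming the consequent — invalid.
So O(calibrate_sensor) is not derivable, and the apparent clash with O(¬calibrate_sensor) does not arise.
A world satisfying every obligation exists (e.g. calibrate_sensor=false, certify_minutes=true, close_hatch=false, countersign_permit=true, log_out=true, quarantine_disclosure=true, raise_flag=false, verify_specimen=false, waive_voucher=true); no atom is both obligatory and forbidden, so the set is consistent.

Consistent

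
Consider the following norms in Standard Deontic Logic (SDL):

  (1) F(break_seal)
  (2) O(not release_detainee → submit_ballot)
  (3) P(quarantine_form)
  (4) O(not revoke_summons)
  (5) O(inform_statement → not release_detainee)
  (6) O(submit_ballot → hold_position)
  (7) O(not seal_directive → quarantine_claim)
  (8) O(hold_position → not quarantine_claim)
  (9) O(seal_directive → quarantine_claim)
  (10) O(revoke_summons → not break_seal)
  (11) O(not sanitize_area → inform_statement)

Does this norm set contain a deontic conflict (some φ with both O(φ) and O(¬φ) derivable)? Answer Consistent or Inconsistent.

Premise 10 is O(revoke_summons → not break_seal); even if O(not break_seal) held, inferring O(revoke_summons) would be affirming the consequent — invalid.
So O(revoke_summons) is not derivable, and the apparent clash with O(not revoke_summons) does not arise.
A world satisfying every obligation exists (e.g. break_seal=false, hold_position=false, inform_statement=false, quarantine_claim=true, quarantine_form=false, release_detainee=true, revoke_summons=false, sanitize_area=true, seal_directive=false, submit_ballot=false); no atom is both obligatory and forbidden, so the set is consistent.

Consistent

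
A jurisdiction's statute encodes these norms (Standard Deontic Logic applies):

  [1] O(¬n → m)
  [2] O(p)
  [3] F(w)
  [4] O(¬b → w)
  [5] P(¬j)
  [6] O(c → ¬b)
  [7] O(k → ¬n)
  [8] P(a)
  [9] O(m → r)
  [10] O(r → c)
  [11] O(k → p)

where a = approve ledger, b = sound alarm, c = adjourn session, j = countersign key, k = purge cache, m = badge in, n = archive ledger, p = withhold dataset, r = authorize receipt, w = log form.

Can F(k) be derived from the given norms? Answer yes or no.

Yes

Premise 3 is F(w), i.e. O(¬w).
The contrapositive of premise 4 (O(¬b → w)) is O(¬w → b), and O(¬w) is already established, so O(b).
The contrapositive of premise 6 (O(c → ¬b)) is O(b → ¬c), and O(b) is already established, so O(¬c).
The contrapositive of premise 10 (O(r → c)) is O(¬c → ¬r), and O(¬c) is already established, so O(¬r).
The contrapositive of premise 9 (O(m → r)) is O(¬r → ¬m), and O(¬r) is already established, so O(¬m).
Premise 1, O(¬n → m), contraposes to O(¬m → n); with O(¬m) we get O(n).
The contrapositive of premise 7 (O(k → ¬n)) is O(n → ¬k), and O(n) is already established, so O(¬k).
Premises 2, 5, 8, 11 do not contribute to this derivation.
So O(¬k) holds, i.e. F(k). The claim follows.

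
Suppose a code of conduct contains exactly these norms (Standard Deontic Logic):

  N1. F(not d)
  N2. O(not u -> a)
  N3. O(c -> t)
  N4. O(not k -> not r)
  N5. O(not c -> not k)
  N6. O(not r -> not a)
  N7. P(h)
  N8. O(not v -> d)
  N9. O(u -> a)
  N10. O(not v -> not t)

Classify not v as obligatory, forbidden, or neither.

Forbidden

By case analysis on u: premise 9 gives O(u -> a) and premise 2 gives O(not u -> a), so O(a) either way.
Premise 6, O(not r -> not a), contraposes to O(a -> r); with O(a) we get O(r).
Premise 4, O(not k -> not r), contraposes to O(r -> k); with O(r) we get O(k).
The contrapositive of premise 5 (O(not c -> not k)) is O(k -> c), and O(k) is already established, so O(c).
With premise 3, O(c -> t), the K-axiom yields O(t).
Premise 10, O(not v -> not t), contraposes to O(t -> v); with O(t) we get O(v).
Premises 1, 7, 8 do not contribute to this derivation.
Thus O(v), which is F(not v): not v is forbidden.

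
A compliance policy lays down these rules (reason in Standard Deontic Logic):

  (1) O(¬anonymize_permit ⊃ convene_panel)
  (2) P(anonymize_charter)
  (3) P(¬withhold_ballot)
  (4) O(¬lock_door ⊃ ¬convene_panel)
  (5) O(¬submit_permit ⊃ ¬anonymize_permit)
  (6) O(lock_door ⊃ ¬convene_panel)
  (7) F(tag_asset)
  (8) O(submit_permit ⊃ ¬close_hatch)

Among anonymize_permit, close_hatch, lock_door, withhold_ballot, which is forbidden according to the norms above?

close_hatch

By case analysis on ¬lock_door: premise 4 gives O(¬lock_door ⊃ ¬convene_panel) and premise 6 gives O(lock_door ⊃ ¬convene_panel), so O(¬convene_panel) either way.
Premise 1 is O(¬anonymize_permit ⊃ convene_panel); contrapositively O(¬convene_panel ⊃ anonymize_permit). Since O(¬convene_panel) holds, K gives O(anonymize_permit).
Premise 5, O(¬submit_permit ⊃ ¬anonymize_permit), contraposes to O(anonymize_permit ⊃ submit_permit); with O(anonymize_permit) we get O(submit_permit).
Premise 8 is O(submit_permit ⊃ ¬close_hatch); since O(submit_permit), deontic closure gives O(¬close_hatch).
So O(¬close_hatch) holds, i.e. close_hatch is forbidden. None of the other listed options is forbidden under the premises.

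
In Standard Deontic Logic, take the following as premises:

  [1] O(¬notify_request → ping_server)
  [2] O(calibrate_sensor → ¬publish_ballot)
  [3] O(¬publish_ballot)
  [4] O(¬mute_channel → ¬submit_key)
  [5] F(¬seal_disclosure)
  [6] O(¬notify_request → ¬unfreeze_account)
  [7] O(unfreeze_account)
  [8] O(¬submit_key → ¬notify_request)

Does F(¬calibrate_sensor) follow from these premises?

Premise 2 is O(calibrate_sensor → ¬publish_ballot); even if O(¬publish_ballot) held, inferring O(calibrate_sensor) would be affirming the consequent — invalid.
No other premise forces O(calibrate_sensor). An ideal world satisfying every premise can still have ¬calibrate_sensor true, so F(¬calibrate_sensor) is not derivable.

No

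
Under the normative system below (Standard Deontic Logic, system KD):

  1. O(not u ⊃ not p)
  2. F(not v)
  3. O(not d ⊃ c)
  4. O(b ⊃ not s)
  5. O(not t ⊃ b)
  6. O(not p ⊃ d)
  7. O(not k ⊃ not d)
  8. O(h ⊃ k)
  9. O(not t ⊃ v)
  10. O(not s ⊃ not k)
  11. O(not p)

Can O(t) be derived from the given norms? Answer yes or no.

Premise 11 gives O(not p).
With premise 6, O(not p ⊃ d), the K-axiom yields O(d).
Premise 7, O(not k ⊃ not d), contraposes to O(d ⊃ k); with O(d) we get O(k).
Premise 10 is O(not s ⊃ not k); contrapositively O(k ⊃ s). Since O(k) holds, K gives O(s).
Premise 4 is O(b ⊃ not s); contrapositively O(s ⊃ not b). Since O(s) holds, K gives O(not b).
Premise 5, O(not t ⊃ b), contraposes to O(not b ⊃ t); with O(not b) we get O(t).
Premises 1, 2, 3, 8, 9 do not contribute to this derivation.
So O(t) follows.

Yes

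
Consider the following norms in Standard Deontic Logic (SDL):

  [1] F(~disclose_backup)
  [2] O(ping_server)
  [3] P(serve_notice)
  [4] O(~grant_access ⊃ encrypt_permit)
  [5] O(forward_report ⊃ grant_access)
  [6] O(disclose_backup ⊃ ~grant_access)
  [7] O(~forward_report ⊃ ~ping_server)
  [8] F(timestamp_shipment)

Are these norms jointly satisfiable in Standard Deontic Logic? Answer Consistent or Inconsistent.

Premise 2 states O(ping_server) outright.
Premise 7 is O(~forward_report ⊃ ~ping_server); contrapositively O(ping_server ⊃ forward_report). Since O(ping_server) holds, K gives O(forward_report).
From O(forward_report) and premise 5, O(forward_report ⊃ grant_access), we obtain O(grant_access).
Premise 6, O(disclose_backup ⊃ ~grant_access), contraposes to O(grant_access ⊃ ~disclose_backup); with O(grant_access) we get O(~disclose_backup).
But premise 1, F(~disclose_backup), means O(disclose_backup).
We now have both O(~disclose_backup) and O(disclose_backup) — disclose_backup is simultaneously obligatory and forbidden, violating the D-axiom.

Inconsistent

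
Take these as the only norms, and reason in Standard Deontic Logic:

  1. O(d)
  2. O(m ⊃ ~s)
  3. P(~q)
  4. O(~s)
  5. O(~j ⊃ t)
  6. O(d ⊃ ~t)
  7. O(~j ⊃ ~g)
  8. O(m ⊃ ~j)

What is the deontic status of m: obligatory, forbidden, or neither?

Forbidden

Premise 1 gives O(d).
With premise 6, O(d ⊃ ~t), the K-axiom yields O(~t).
Premise 5 is O(~j ⊃ t); contrapositively O(~t ⊃ j). Since O(~t) holds, K gives O(j).
Premise 8 is O(m ⊃ ~j); contrapositively O(j ⊃ ~m). Since O(j) holds, K gives O(~m).
Premises 2, 3, 4, 7 do not contribute to this derivation.
Thus O(~m), which is F(m): m is forbidden.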